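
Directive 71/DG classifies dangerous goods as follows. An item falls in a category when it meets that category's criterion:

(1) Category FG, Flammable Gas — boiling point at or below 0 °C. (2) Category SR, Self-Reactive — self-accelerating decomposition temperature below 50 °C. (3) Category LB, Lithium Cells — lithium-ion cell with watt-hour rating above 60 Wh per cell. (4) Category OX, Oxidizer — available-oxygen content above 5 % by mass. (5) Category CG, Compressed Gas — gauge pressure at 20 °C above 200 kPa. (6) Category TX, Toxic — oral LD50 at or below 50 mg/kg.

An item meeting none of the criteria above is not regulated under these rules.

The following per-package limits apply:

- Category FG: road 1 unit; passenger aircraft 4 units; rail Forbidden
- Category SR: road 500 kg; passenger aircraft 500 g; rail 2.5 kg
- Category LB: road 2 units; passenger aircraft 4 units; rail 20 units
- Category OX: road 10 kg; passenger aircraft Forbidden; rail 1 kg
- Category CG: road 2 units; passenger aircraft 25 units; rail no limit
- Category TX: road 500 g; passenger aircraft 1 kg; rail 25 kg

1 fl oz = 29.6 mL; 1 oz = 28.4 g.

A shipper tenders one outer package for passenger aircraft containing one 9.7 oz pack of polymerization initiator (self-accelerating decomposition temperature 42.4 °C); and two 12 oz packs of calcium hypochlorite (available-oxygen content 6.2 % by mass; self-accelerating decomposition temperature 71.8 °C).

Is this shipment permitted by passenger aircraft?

Polymerization initiator: self-accelerating decomposition temperature 42.4 °C < 50 °C → Category SR (Self-Reactive).
With available-oxygen content 6.2 % by mass (> 5 % by mass), the calcium hypochlorite falls in Category OX.
Category OX quantity: two 12 oz packs = 681.6 g.
Category OX is Forbidden by passenger aircraft.
Category SR quantity: one 9.7 oz pack = 275.48 g.
275.48 g is within the passenger aircraft limit of 500 g for Category SR.

No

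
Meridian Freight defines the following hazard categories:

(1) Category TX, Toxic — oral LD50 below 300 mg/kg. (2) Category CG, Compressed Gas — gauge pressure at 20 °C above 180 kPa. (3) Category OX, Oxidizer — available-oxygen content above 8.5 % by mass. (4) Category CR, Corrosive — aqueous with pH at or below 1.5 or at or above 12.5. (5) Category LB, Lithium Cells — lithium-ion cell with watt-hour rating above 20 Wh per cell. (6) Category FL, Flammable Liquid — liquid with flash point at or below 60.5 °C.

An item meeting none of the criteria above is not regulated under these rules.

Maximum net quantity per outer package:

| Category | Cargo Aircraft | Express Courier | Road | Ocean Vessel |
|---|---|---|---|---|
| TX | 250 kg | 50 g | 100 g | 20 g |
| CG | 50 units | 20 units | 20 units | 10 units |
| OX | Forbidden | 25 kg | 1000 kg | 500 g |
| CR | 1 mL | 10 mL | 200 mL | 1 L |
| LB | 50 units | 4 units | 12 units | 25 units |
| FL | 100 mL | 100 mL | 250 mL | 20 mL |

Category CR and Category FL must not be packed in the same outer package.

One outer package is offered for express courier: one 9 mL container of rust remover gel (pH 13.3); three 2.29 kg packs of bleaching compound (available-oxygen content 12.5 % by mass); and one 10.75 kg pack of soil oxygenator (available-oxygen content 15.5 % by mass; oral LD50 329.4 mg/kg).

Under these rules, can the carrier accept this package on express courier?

Yes

Rust remover gel: pH 13.3 ≥ 12.5 → Category CR (Corrosive).
Bleaching compound: available-oxygen content 12.5 % by mass > 8.5 % by mass → Category OX (Oxidizer).
With available-oxygen content 15.5 % by mass (> 8.5 % by mass), the soil oxygenator falls in Category OX.
Category CR quantity: 9 mL.
9 mL is within the express courier limit of 10 mL for Category CR.
Total Category OX: (three 2.29 kg packs = 6.87 kg) + 10.75 kg = 17.62 kg.
That is within the Category OX express courier limit of 25 kg.
The segregation rule (Category CR with Category FL) does not apply to Category CR with Category OX.
Every hazard category is within its express courier limit and no segregation rule is violated.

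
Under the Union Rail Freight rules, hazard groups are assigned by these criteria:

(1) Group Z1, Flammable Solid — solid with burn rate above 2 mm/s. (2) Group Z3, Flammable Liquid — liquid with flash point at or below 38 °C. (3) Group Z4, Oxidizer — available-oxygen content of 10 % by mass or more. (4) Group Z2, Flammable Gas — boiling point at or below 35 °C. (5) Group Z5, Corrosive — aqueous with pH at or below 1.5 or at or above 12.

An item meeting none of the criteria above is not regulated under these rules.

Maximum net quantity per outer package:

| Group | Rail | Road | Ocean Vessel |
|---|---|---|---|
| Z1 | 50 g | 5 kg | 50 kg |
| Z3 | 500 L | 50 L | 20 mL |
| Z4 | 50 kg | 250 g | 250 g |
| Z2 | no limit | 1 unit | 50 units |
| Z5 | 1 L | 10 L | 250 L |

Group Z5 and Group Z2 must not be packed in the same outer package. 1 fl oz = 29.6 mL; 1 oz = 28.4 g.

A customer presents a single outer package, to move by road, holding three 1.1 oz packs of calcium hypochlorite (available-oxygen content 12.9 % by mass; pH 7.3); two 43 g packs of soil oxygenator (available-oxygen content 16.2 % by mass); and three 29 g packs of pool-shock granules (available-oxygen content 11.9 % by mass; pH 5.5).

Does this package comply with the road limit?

No

Calcium hypochlorite: available-oxygen content 12.9 % by mass ≥ 10 % by mass → Group Z4 (Oxidizer).
Soil oxygenator: available-oxygen content 16.2 % by mass ≥ 10 % by mass → Group Z4 (Oxidizer).
With available-oxygen content 11.9 % by mass (≥ 10 % by mass), the pool-shock granules fall in Group Z4.
Group Z4 net quantity: (three 1.1 oz packs = 93.72 g) + (two 43 g packs = 86 g) + (three 29 g packs = 87 g) = 266.72 g.
266.72 g exceeds the road limit of 250 g for Group Z4.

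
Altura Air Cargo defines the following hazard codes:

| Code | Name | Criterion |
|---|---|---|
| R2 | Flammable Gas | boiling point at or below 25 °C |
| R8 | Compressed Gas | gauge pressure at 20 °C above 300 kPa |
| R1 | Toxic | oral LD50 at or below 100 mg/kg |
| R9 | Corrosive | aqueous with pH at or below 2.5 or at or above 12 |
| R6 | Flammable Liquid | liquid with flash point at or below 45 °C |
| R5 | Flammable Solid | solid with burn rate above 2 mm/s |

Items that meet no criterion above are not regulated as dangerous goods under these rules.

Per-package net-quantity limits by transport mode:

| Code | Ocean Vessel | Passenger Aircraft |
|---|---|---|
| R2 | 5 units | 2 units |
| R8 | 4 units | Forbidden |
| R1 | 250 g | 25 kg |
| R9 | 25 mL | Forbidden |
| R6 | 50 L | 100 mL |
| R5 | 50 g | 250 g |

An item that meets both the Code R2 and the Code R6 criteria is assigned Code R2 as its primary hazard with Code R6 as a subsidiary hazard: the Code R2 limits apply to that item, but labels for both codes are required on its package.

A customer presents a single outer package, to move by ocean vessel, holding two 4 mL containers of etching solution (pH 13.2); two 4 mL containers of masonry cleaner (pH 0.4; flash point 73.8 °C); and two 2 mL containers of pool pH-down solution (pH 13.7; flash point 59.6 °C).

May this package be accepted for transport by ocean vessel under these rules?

The etching solution has pH 13.2, which is ≥ 12, so it is Code R9 (Corrosive).
With pH 0.4 (≤ 2.5), the masonry cleaner falls in Code R9.
With pH 13.7 (≥ 12), the pool pH-down solution falls in Code R9.
Code R9 net quantity: (two 4 mL containers = 8 mL) + (two 4 mL containers = 8 mL) + (two 2 mL containers = 4 mL) = 20 mL.
That is within the Code R9 ocean vessel limit of 25 mL.

Yes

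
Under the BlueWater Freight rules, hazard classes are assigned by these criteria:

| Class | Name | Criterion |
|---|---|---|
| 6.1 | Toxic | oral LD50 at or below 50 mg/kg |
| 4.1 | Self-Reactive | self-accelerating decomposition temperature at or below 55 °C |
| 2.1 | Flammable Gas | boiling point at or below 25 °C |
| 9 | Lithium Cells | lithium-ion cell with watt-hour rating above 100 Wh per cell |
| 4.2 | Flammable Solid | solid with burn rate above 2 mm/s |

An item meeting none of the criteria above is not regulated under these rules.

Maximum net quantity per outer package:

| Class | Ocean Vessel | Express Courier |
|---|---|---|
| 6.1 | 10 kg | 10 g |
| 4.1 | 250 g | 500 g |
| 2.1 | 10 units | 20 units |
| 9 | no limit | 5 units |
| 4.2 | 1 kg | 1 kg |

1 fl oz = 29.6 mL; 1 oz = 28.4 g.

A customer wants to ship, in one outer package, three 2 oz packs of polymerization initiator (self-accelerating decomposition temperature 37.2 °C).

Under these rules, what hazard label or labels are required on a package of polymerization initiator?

The polymerization initiator has self-accelerating decomposition temperature 37.2 °C, which is ≤ 55 °C, so it is Class 4.1 (Self-Reactive).
Only the Class 4.1 label is required.

Class 4.1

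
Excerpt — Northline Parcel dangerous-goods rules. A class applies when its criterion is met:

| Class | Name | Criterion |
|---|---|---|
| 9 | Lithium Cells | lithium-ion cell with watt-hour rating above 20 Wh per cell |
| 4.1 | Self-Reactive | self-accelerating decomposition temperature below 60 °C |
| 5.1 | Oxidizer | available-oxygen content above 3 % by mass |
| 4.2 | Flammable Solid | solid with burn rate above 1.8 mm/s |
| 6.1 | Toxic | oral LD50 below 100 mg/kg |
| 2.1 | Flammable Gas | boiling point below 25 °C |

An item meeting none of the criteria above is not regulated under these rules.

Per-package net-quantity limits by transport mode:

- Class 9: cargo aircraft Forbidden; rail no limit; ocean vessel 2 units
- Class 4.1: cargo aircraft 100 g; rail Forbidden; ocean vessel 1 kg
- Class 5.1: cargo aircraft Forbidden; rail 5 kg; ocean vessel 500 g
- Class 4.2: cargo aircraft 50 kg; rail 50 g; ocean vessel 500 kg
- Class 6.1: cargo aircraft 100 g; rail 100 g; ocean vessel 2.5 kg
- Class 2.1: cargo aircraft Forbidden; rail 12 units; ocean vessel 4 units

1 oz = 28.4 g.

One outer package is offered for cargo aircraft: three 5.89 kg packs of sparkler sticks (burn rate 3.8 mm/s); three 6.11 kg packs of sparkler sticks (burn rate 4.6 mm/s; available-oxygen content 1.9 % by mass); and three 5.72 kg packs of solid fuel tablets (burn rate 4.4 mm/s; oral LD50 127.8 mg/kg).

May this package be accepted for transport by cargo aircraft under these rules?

Sparkler sticks: burn rate 3.8 mm/s > 1.8 mm/s → Class 4.2 (Flammable Solid).
With burn rate 4.6 mm/s (> 1.8 mm/s), the sparkler sticks fall in Class 4.2.
The solid fuel tablets have burn rate 4.4 mm/s, which is > 1.8 mm/s, so they are Class 4.2 (Flammable Solid).
Class 4.2 net quantity: (three 5.89 kg packs = 17.67 kg) + (three 6.11 kg packs = 18.33 kg) + (three 5.72 kg packs = 17.16 kg) = 53.16 kg.
53.16 kg > 50 kg (cargo aircraft limit, Class 4.2) — over the limit.

No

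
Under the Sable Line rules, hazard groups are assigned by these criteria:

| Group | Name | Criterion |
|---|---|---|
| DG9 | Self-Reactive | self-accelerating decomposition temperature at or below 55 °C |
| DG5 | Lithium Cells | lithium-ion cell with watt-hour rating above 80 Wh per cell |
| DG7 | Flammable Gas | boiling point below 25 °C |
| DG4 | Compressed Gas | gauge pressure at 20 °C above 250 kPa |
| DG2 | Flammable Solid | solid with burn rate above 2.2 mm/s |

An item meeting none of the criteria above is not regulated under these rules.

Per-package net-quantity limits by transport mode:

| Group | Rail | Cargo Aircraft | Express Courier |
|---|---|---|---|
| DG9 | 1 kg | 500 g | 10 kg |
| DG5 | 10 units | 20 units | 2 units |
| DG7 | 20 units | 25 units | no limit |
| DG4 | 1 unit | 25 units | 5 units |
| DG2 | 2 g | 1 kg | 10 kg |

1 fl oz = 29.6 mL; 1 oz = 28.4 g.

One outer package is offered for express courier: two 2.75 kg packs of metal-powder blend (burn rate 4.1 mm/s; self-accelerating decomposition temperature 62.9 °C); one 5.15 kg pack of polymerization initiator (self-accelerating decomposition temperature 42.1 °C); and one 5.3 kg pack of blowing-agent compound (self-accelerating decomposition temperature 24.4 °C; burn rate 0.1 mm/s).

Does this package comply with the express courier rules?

With burn rate 4.1 mm/s (> 2.2 mm/s), the metal-powder blend falls in Group DG2.
The polymerization initiator has self-accelerating decomposition temperature 42.1 °C, which is ≤ 55 °C, so it is Group DG9 (Self-Reactive).
The blowing-agent compound has self-accelerating decomposition temperature 24.4 °C, which is ≤ 55 °C, so it is Group DG9 (Self-Reactive).
Group DG9 net quantity: 5.15 kg + 5.3 kg = 10.45 kg.
That exceeds the Group DG9 express courier limit of 10 kg.
Group DG2 quantity: two 2.75 kg packs = 5.5 kg.
5.5 kg is within the express courier limit of 10 kg for Group DG2.

No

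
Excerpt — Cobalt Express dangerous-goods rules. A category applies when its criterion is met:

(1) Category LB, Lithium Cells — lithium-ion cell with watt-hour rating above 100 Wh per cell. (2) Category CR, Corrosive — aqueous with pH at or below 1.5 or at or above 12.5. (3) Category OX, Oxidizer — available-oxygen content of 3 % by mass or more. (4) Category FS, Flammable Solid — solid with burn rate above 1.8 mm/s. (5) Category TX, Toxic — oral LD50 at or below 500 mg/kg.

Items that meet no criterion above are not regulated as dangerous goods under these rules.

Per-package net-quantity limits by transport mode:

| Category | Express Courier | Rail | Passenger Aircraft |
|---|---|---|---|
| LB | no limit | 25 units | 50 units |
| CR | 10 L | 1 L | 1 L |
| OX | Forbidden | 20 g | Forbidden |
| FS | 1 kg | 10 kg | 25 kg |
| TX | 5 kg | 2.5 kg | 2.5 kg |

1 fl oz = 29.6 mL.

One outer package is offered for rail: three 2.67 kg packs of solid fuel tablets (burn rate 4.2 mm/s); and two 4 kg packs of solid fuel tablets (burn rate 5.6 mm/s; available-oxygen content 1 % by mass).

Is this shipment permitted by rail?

No

Solid fuel tablets: burn rate 4.2 mm/s > 1.8 mm/s → Category FS (Flammable Solid).
Burn rate 5.6 mm/s meets the Category FS criterion (Flammable Solid), so the solid fuel tablets are Category FS.
Total Category FS: (three 2.67 kg packs = 8.01 kg) + (two 4 kg packs = 8 kg) = 16.01 kg.
That exceeds the Category FS rail limit of 10 kg.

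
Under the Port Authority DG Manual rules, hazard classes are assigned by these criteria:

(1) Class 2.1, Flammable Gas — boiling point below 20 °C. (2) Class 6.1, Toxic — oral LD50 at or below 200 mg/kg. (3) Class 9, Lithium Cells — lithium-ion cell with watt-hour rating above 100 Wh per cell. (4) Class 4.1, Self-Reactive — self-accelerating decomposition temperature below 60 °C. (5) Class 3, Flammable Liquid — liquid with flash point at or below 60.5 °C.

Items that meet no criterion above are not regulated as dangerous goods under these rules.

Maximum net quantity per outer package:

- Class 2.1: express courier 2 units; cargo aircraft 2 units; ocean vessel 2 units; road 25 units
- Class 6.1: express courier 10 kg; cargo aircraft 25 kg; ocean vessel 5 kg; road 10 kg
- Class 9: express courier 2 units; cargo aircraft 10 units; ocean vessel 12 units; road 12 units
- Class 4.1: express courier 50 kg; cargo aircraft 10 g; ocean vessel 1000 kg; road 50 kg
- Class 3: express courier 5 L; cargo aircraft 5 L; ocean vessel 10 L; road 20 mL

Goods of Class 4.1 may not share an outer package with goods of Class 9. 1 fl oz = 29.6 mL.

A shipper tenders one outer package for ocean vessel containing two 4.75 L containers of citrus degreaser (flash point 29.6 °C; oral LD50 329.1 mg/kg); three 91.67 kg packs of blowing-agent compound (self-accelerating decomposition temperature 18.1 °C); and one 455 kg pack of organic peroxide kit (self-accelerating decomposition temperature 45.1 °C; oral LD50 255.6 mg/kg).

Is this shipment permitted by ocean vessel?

Yes

With flash point 29.6 °C (≤ 60.5 °C), the citrus degreaser falls in Class 3.
Blowing-agent compound: self-accelerating decomposition temperature 18.1 °C < 60 °C → Class 4.1 (Self-Reactive).
The organic peroxide kit has self-accelerating decomposition temperature 45.1 °C, which is < 60 °C, so it is Class 4.1 (Self-Reactive).
Total Class 4.1: (three 91.67 kg packs = 275.01 kg) + 455 kg = 730.01 kg.
730.01 kg ≤ 1000 kg (ocean vessel limit, Class 4.1) — within limit.
Class 3 quantity: two 4.75 L containers = 9.5 L.
9.5 L ≤ 10 L (ocean vessel limit, Class 3) — within limit.
The segregation rule (Class 4.1 with Class 9) does not apply to Class 4.1 with Class 3.
Every hazard class is within its ocean vessel limit and no segregation rule is violated.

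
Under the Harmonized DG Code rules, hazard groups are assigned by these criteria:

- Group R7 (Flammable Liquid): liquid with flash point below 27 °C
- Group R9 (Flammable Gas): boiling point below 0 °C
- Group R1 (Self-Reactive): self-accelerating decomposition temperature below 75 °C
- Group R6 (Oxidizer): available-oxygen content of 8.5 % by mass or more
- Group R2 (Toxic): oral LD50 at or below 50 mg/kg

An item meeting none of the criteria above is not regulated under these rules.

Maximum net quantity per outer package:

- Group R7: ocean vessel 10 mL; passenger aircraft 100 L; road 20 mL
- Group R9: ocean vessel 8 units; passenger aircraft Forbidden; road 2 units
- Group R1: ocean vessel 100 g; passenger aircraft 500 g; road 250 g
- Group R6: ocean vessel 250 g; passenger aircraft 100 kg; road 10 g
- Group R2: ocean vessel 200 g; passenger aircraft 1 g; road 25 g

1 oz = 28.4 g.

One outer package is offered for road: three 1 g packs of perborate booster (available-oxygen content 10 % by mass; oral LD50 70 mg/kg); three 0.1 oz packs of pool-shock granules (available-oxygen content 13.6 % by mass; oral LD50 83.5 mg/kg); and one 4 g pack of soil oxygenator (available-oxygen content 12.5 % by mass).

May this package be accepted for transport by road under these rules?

Available-oxygen content 10 % by mass meets the Group R6 criterion (Oxidizer), so the perborate booster is Group R6.
The pool-shock granules have available-oxygen content 13.6 % by mass, which is ≥ 8.5 % by mass, so they are Group R6 (Oxidizer).
The soil oxygenator has available-oxygen content 12.5 % by mass, which is ≥ 8.5 % by mass, so it is Group R6 (Oxidizer).
Group R6 net quantity: (three 1 g packs = 3 g) + (three 0.1 oz packs = 8.52 g) + 4 g = 15.52 g.
That exceeds the Group R6 road limit of 10 g.

No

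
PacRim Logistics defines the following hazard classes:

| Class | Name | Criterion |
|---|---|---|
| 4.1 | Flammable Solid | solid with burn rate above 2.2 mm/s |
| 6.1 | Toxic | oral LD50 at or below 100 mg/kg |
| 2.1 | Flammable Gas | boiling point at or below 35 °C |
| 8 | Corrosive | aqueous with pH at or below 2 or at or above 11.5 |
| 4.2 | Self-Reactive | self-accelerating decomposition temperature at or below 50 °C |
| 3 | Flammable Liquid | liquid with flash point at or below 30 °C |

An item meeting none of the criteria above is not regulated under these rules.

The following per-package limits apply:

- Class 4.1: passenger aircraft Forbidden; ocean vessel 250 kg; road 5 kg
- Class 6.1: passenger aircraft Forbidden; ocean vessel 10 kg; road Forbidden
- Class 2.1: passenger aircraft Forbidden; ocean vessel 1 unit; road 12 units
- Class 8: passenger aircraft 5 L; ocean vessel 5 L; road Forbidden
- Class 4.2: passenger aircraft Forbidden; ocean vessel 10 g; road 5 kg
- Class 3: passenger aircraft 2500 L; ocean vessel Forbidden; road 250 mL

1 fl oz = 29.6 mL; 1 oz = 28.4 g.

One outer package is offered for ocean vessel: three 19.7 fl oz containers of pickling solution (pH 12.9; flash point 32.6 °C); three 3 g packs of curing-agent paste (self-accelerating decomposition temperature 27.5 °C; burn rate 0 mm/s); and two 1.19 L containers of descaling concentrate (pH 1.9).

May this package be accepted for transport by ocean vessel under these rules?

Yes

Pickling solution: pH 12.9 ≥ 11.5 → Class 8 (Corrosive).
Curing-agent paste: self-accelerating decomposition temperature 27.5 °C ≤ 50 °C → Class 4.2 (Self-Reactive).
The descaling concentrate has pH 1.9, which is ≤ 2, so it is Class 8 (Corrosive).
Class 8 net quantity: (three 19.7 fl oz containers = 1749.36 mL) + (two 1.19 L containers = 2.38 L) = 4129.36 mL.
4129.36 mL is within the ocean vessel limit of 5 L for Class 8.
Class 4.2 quantity: three 3 g packs = 9 g.
That is within the Class 4.2 ocean vessel limit of 10 g.
Every hazard class is within its ocean vessel limit and no segregation rule is violated.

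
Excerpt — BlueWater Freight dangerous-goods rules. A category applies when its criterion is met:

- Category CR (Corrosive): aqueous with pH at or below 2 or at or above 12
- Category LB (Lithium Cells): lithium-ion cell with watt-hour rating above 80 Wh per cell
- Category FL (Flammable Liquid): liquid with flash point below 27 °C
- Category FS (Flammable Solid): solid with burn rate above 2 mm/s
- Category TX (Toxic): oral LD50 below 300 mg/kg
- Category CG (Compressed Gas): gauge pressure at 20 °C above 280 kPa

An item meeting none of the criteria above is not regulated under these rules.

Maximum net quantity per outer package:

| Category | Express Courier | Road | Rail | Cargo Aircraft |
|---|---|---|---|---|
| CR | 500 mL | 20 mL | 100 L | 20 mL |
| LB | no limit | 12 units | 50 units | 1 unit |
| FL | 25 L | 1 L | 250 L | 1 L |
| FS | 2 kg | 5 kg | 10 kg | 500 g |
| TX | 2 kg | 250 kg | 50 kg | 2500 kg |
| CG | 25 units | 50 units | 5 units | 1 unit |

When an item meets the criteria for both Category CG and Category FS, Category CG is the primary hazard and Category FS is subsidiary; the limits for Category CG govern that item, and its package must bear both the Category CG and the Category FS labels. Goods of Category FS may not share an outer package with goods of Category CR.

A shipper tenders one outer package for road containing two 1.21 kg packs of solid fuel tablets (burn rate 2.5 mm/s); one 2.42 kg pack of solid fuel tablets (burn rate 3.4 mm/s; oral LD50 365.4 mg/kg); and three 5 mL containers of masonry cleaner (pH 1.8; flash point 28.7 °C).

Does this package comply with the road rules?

Solid fuel tablets: burn rate 2.5 mm/s > 2 mm/s → Category FS (Flammable Solid).
The solid fuel tablets have burn rate 3.4 mm/s, which is > 2 mm/s, so they are Category FS (Flammable Solid).
With pH 1.8 (≤ 2), the masonry cleaner falls in Category CR.
Total Category FS: (two 1.21 kg packs = 2.42 kg) + 2.42 kg = 4.84 kg.
4.84 kg ≤ 5 kg (road limit, Category FS) — within limit.
Category CR quantity: three 5 mL containers = 15 mL.
That is within the Category CR road limit of 20 mL.
Category FS and Category CR may not share an outer package.

No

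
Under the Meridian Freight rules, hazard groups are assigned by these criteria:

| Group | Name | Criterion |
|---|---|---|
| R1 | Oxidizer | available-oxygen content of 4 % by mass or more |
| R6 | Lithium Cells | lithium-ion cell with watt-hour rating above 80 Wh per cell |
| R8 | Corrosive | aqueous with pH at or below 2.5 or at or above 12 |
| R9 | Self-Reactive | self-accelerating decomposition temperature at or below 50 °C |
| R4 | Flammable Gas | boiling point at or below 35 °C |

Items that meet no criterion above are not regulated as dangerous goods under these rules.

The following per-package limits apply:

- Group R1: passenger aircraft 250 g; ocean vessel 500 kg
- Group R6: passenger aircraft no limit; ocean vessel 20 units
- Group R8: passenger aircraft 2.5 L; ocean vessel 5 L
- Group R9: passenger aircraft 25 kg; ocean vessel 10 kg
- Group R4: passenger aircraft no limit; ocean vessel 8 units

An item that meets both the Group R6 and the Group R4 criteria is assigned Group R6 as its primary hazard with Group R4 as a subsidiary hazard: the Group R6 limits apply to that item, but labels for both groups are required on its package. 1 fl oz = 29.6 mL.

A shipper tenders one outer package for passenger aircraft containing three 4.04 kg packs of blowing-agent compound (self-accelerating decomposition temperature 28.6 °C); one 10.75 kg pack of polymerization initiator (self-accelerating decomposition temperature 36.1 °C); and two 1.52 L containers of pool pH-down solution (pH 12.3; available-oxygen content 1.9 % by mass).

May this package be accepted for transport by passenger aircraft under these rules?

No

Self-accelerating decomposition temperature 28.6 °C meets the Group R9 criterion (Self-Reactive), so the blowing-agent compound is Group R9.
Self-accelerating decomposition temperature 36.1 °C meets the Group R9 criterion (Self-Reactive), so the polymerization initiator is Group R9.
The pool pH-down solution has pH 12.3, which is ≥ 12, so it is Group R8 (Corrosive).
Total Group R9: (three 4.04 kg packs = 12.12 kg) + 10.75 kg = 22.87 kg.
22.87 kg is within the passenger aircraft limit of 25 kg for Group R9.
Group R8 quantity: two 1.52 L containers = 3.04 L.
3.04 L exceeds the passenger aircraft limit of 2.5 L for Group R8.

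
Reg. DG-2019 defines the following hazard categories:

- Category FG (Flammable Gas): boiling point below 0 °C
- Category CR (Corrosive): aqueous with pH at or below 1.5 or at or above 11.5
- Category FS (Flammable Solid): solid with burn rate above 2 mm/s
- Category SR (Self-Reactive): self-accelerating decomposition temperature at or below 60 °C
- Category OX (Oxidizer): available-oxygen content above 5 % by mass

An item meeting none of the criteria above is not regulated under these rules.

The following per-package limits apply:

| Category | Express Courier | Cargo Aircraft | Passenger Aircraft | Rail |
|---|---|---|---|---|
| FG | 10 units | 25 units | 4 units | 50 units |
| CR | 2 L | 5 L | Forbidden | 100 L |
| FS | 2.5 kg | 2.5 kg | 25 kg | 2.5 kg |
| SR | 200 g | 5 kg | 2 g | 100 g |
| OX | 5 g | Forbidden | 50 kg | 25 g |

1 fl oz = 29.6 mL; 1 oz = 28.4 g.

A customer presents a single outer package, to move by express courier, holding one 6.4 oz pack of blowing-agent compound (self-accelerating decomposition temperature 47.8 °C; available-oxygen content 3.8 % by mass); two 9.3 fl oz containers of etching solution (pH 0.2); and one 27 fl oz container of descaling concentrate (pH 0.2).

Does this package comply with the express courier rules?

With self-accelerating decomposition temperature 47.8 °C (≤ 60 °C), the blowing-agent compound falls in Category SR.
Etching solution: pH 0.2 ≤ 1.5 → Category CR (Corrosive).
pH 0.2 meets the Category CR criterion (Corrosive), so the descaling concentrate is Category CR.
Category CR net quantity: (two 9.3 fl oz containers = 550.56 mL) + (one 27 fl oz container = 799.2 mL) = 1349.76 mL.
1349.76 mL ≤ 2 L (express courier limit, Category CR) — within limit.
Category SR quantity: one 6.4 oz pack = 181.76 g.
That is within the Category SR express courier limit of 200 g.
Every hazard category is within its express courier limit and no segregation rule is violated.

Yes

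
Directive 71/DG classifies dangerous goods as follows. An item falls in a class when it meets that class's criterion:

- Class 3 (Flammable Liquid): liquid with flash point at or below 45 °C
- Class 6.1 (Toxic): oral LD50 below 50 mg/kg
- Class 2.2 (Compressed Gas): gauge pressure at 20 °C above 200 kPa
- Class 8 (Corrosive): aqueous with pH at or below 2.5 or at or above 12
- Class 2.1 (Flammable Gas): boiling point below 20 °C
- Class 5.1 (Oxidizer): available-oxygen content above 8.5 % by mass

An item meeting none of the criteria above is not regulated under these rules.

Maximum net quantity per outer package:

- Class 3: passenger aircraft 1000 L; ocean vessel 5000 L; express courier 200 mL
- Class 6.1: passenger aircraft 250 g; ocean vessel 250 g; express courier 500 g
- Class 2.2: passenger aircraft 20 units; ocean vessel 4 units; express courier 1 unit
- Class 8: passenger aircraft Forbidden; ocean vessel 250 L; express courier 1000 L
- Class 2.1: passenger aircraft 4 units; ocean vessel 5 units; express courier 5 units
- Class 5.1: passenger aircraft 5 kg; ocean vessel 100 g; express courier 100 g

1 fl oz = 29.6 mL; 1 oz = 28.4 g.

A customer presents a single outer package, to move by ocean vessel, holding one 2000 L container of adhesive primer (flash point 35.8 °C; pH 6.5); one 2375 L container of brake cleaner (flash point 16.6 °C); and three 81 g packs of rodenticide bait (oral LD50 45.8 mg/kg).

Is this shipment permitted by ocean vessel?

Flash point 35.8 °C meets the Class 3 criterion (Flammable Liquid), so the adhesive primer is Class 3.
Flash point 16.6 °C meets the Class 3 criterion (Flammable Liquid), so the brake cleaner is Class 3.
Oral LD50 45.8 mg/kg meets the Class 6.1 criterion (Toxic), so the rodenticide bait is Class 6.1.
Total Class 3: 2000 L + 2375 L = 4375 L.
4375 L ≤ 5000 L (ocean vessel limit, Class 3) — within limit.
Class 6.1 quantity: three 81 g packs = 243 g.
243 g ≤ 250 g (ocean vessel limit, Class 6.1) — within limit.
Every hazard class is within its ocean vessel limit and no segregation rule is violated.

Yes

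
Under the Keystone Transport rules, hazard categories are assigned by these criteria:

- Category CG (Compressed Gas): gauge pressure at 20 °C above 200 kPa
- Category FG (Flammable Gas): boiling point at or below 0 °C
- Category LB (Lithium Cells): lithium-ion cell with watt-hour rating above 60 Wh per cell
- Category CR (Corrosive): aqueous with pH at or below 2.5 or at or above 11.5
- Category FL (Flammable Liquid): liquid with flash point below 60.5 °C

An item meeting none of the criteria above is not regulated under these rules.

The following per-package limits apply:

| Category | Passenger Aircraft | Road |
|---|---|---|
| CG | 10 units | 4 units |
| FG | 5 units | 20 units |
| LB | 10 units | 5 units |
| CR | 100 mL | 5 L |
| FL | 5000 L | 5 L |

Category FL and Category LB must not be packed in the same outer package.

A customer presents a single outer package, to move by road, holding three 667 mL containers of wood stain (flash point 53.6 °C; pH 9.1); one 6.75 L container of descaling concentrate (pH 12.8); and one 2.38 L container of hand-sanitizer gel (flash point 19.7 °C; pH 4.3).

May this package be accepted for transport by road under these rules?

No

The wood stain has flash point 53.6 °C, which is < 60.5 °C, so it is Category FL (Flammable Liquid).
Descaling concentrate: pH 12.8 ≥ 11.5 → Category CR (Corrosive).
Hand-sanitizer gel: flash point 19.7 °C < 60.5 °C → Category FL (Flammable Liquid).
Category CR quantity: 6.75 L.
That exceeds the Category CR road limit of 5 L.
Total Category FL: (three 667 mL containers = 2.001 L) + 2.38 L = 4.381 L.
4.381 L ≤ 5 L (road limit, Category FL) — within limit.
The segregation rule (Category FL with Category LB) does not apply to Category CR with Category FL.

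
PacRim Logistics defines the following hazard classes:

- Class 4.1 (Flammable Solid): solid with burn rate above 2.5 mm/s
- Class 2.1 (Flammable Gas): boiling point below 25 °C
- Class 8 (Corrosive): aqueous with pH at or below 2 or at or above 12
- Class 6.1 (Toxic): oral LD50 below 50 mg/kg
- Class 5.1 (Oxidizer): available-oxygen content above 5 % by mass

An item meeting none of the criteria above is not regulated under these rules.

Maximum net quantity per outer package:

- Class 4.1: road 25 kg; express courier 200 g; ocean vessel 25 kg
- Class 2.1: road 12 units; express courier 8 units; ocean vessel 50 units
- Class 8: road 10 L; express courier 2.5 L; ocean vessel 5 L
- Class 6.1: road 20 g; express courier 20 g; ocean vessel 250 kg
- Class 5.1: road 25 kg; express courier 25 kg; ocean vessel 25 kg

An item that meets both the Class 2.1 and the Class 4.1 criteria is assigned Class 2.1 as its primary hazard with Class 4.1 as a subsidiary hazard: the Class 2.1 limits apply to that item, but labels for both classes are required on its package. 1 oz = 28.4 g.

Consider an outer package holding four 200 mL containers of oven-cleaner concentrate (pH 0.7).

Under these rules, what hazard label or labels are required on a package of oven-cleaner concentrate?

With pH 0.7 (≤ 2), the oven-cleaner concentrate falls in Class 8.
Only the Class 8 label is required.

Class 8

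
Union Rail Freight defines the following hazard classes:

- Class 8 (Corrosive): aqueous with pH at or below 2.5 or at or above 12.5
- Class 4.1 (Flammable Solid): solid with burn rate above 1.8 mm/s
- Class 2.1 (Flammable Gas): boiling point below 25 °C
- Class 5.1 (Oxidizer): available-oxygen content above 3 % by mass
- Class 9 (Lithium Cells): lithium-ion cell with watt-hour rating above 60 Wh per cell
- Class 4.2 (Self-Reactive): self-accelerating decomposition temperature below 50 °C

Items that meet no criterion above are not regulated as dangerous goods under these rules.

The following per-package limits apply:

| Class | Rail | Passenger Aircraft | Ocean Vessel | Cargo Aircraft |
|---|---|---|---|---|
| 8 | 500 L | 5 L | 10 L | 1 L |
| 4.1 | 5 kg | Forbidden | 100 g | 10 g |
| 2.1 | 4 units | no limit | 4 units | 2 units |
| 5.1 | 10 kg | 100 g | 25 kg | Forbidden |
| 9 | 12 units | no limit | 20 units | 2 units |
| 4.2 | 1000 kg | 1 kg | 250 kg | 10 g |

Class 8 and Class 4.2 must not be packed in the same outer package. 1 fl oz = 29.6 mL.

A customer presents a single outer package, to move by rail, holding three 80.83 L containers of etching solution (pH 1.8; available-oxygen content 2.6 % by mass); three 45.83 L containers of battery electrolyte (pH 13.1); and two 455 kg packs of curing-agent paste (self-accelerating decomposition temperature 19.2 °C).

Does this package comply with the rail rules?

No

With pH 1.8 (≤ 2.5), the etching solution falls in Class 8.
With pH 13.1 (≥ 12.5), the battery electrolyte falls in Class 8.
The curing-agent paste has self-accelerating decomposition temperature 19.2 °C, which is < 50 °C, so it is Class 4.2 (Self-Reactive).
Total Class 8: (three 80.83 L containers = 242.49 L) + (three 45.83 L containers = 137.49 L) = 379.98 L.
379.98 L is within the rail limit of 500 L for Class 8.
Class 4.2 quantity: two 455 kg packs = 910 kg.
That is within the Class 4.2 rail limit of 1000 kg.
Class 8 and Class 4.2 may not share an outer package.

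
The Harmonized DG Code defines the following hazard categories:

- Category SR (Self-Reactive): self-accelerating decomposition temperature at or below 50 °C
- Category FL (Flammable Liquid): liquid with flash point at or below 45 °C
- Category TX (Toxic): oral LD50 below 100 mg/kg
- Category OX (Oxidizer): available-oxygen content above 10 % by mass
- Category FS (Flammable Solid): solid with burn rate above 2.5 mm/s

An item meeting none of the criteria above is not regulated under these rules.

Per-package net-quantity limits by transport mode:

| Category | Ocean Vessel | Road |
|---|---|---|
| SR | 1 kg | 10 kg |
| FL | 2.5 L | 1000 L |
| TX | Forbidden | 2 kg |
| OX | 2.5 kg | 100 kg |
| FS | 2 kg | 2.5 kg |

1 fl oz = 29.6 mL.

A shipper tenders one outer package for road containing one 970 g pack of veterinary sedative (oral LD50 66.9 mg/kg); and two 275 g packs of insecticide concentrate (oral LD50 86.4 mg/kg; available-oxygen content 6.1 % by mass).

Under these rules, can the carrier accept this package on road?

Yes

Veterinary sedative: oral LD50 66.9 mg/kg < 100 mg/kg → Category TX (Toxic).
The insecticide concentrate has oral LD50 86.4 mg/kg, which is < 100 mg/kg, so it is Category TX (Toxic).
Category TX net quantity: 970 g + (two 275 g packs = 550 g) = 1.52 kg.
That is within the Category TX road limit of 2 kg.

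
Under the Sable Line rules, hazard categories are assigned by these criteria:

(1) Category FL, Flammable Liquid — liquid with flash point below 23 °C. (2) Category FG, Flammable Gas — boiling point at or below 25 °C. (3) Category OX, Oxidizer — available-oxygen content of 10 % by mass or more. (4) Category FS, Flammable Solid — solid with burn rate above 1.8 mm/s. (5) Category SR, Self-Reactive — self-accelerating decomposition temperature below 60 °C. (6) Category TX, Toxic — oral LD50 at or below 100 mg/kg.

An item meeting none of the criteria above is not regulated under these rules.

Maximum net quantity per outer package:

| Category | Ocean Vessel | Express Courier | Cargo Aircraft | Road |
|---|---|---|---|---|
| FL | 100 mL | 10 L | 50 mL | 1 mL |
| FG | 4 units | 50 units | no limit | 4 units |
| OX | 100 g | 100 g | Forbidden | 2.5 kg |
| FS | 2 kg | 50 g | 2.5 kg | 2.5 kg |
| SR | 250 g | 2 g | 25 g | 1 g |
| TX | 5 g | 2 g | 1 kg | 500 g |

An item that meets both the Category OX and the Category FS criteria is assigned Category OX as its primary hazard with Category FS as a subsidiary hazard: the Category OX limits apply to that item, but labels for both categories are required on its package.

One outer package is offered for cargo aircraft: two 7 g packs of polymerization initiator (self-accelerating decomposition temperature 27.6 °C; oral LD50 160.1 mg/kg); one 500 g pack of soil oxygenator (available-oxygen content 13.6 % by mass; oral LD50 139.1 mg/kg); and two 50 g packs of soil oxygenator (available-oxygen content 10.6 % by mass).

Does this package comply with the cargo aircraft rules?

No

The polymerization initiator has self-accelerating decomposition temperature 27.6 °C, which is < 60 °C, so it is Category SR (Self-Reactive).
Soil oxygenator: available-oxygen content 13.6 % by mass ≥ 10 % by mass → Category OX (Oxidizer).
With available-oxygen content 10.6 % by mass (≥ 10 % by mass), the soil oxygenator falls in Category OX.
Total Category OX: 500 g + (two 50 g packs = 100 g) = 600 g.
Category OX is Forbidden by cargo aircraft.
Category SR quantity: two 7 g packs = 14 g.
14 g ≤ 25 g (cargo aircraft limit, Category SR) — within limit.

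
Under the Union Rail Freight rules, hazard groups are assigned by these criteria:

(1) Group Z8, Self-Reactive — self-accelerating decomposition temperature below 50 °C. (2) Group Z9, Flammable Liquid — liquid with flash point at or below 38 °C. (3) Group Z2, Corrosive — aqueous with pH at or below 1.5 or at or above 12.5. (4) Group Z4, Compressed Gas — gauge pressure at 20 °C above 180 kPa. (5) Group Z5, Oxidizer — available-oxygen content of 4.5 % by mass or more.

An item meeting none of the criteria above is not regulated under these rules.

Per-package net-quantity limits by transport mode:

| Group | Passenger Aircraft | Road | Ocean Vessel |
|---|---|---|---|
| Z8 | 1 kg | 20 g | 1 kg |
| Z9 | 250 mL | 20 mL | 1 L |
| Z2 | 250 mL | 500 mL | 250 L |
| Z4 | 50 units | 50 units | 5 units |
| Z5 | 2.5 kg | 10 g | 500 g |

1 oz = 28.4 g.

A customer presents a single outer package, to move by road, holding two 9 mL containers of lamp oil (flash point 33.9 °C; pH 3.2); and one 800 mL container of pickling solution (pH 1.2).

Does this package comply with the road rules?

Flash point 33.9 °C meets the Group Z9 criterion (Flammable Liquid), so the lamp oil is Group Z9.
The pickling solution has pH 1.2, which is ≤ 1.5, so it is Group Z2 (Corrosive).
Group Z2 quantity: 800 mL.
800 mL > 500 mL (road limit, Group Z2) — over the limit.
Group Z9 quantity: two 9 mL containers = 18 mL.
18 mL ≤ 20 mL (road limit, Group Z9) — within limit.

No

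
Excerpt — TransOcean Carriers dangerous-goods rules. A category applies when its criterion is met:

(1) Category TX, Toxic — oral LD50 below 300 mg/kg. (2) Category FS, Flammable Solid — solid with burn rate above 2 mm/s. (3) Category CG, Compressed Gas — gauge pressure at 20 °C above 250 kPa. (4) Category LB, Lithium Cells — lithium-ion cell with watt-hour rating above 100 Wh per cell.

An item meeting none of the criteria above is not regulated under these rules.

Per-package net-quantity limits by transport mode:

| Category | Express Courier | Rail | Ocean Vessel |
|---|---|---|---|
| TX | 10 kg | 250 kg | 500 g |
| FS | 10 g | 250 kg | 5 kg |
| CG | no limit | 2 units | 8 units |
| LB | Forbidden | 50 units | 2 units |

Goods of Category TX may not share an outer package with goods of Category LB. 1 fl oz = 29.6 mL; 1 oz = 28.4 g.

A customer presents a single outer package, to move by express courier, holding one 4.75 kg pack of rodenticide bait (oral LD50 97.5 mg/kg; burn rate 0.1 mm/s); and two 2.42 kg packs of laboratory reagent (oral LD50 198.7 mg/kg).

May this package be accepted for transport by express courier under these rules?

With oral LD50 97.5 mg/kg (< 300 mg/kg), the rodenticide bait falls in Category TX.
Laboratory reagent: oral LD50 198.7 mg/kg < 300 mg/kg → Category TX (Toxic).
Category TX net quantity: 4.75 kg + (two 2.42 kg packs = 4.84 kg) = 9.59 kg.
9.59 kg is within the express courier limit of 10 kg for Category TX.

Yes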